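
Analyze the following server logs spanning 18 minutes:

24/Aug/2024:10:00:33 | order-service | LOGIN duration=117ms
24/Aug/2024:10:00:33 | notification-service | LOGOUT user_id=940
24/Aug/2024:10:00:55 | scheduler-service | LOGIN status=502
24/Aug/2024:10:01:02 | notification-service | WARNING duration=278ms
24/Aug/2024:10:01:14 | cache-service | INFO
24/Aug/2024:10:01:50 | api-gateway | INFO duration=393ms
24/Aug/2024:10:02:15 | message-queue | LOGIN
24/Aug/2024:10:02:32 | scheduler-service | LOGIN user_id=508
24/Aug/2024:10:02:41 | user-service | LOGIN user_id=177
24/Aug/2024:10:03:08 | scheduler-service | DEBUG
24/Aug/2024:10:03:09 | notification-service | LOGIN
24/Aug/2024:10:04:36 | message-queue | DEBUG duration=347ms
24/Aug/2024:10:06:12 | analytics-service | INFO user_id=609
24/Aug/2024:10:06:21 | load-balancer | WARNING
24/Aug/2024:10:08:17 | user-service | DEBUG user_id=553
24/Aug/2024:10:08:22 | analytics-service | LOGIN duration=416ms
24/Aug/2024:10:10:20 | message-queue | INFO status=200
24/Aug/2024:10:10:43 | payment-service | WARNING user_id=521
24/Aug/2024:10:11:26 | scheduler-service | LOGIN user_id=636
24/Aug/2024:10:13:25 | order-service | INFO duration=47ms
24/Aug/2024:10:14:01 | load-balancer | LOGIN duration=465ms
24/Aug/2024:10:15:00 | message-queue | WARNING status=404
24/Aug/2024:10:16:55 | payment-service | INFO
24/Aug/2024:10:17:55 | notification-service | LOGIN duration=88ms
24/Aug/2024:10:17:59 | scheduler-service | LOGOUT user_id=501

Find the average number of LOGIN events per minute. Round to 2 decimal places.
0.56

To calculate the rate:

1. Count total LOGIN events: 10
2. Total time period: 18 minutes
3. Rate = 10 / 18 = 0.56 events per minute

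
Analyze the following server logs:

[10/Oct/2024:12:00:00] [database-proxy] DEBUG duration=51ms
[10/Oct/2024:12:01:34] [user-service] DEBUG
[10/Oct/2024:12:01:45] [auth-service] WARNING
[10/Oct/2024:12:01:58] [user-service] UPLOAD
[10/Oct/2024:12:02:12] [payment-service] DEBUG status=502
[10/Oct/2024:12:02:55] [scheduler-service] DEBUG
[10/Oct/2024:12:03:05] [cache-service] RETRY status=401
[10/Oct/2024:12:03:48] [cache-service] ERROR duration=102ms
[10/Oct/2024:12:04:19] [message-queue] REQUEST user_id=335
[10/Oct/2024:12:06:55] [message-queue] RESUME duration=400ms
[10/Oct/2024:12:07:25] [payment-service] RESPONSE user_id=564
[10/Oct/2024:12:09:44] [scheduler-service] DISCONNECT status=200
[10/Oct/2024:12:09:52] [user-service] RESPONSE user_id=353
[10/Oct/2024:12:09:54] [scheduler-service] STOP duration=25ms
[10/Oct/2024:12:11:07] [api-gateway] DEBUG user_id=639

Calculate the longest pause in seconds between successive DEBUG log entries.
492

To find the longest gap:

1. Extract all DEBUG events in chronological order
2. Calculate time differences between consecutive events
3. Find the maximum difference
4. Longest gap: 492 seconds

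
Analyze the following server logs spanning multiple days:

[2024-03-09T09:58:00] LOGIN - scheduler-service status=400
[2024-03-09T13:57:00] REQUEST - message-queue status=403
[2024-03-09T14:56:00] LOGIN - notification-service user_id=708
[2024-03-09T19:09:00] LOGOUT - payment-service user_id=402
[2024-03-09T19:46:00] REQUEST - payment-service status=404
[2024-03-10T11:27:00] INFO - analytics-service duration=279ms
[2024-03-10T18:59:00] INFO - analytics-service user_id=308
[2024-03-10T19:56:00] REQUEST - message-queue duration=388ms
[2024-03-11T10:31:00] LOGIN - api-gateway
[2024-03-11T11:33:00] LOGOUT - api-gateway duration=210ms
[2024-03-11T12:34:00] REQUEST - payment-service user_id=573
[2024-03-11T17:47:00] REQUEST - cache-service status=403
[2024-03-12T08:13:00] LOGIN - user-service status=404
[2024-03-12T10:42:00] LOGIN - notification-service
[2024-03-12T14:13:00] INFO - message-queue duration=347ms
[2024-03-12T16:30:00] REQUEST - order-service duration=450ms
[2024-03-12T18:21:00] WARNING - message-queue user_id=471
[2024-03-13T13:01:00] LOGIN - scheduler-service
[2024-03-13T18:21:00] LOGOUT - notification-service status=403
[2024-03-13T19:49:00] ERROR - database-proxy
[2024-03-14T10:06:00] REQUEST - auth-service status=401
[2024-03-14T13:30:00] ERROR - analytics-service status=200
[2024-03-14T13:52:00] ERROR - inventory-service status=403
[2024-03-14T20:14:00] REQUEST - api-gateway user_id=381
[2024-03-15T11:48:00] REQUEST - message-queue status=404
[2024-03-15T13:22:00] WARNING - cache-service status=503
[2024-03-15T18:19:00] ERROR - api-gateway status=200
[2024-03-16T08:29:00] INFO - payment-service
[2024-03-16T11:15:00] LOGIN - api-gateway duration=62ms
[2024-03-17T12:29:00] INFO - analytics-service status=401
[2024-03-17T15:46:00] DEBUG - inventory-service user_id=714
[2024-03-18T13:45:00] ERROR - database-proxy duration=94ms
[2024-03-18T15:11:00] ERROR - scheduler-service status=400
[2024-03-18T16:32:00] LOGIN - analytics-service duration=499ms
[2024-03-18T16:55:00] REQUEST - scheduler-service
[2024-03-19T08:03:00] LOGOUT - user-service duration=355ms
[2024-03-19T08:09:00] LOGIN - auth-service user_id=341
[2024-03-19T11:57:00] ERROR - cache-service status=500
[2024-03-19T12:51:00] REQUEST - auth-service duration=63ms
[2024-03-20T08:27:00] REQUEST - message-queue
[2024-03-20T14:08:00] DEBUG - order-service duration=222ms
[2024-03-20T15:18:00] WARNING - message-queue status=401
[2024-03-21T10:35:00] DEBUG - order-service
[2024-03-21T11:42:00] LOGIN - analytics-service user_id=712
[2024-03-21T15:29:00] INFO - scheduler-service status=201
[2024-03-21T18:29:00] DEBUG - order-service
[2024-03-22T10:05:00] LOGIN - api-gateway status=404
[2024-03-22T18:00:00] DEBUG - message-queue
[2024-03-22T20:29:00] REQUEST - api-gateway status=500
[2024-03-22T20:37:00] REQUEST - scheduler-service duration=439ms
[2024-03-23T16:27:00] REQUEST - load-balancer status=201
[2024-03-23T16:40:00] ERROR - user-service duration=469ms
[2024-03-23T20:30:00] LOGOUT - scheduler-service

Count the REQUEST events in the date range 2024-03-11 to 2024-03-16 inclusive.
6

To filter by date range:

1. Date range: 2024-03-11 through 2024-03-16, both dates inclusive
2. Filter for REQUEST events whose date falls in this range
3. Count matching events: 6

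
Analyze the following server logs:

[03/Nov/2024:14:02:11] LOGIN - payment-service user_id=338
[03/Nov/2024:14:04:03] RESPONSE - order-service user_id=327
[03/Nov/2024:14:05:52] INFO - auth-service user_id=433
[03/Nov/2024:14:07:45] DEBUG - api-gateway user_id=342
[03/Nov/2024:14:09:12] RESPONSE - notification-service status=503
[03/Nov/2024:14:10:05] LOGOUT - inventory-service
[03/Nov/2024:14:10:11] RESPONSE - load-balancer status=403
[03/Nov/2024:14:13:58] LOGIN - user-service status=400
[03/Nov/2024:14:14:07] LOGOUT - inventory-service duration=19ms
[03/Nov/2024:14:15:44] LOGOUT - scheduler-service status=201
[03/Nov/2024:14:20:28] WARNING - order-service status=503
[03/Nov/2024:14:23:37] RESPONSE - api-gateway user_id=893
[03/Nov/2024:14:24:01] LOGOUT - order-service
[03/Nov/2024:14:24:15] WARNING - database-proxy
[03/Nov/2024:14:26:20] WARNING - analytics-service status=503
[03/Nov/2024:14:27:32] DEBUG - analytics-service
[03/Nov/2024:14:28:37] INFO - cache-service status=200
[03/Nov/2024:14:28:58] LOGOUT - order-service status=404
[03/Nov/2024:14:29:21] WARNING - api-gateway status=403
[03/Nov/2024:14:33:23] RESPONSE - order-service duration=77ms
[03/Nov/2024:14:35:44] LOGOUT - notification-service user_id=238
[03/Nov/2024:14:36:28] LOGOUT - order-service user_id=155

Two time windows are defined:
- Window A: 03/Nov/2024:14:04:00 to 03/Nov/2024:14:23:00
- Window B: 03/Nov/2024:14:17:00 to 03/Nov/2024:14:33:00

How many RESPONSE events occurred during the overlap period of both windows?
0

To find overlap events:

1. Window A: 03/Nov/2024:14:04:00 to 03/Nov/2024:14:23:00
2. Window B: 03/Nov/2024:14:17:00 to 03/Nov/2024:14:33:00
3. Overlap period: 03/Nov/2024:14:17:00 to 03/Nov/2024:14:23:00
4. Count RESPONSE events in overlap: 0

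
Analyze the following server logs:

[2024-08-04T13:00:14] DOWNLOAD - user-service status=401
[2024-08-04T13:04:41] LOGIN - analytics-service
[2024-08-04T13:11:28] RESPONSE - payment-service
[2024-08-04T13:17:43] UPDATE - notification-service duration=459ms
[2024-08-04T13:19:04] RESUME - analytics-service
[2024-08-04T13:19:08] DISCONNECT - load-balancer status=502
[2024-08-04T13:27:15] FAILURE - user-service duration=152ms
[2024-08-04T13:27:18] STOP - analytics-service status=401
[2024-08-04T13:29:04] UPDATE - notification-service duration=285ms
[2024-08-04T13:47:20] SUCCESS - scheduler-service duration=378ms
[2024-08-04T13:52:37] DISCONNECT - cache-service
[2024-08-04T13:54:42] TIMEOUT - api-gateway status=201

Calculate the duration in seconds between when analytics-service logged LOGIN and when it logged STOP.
1357

To find the time between events:

1. Locate the first LOGIN event for analytics-service: 2024-08-04T13:04:41
2. Locate the first STOP event for analytics-service: 2024-08-04T13:27:18
3. Calculate the difference: 2024-08-04T13:27:18 - 2024-08-04T13:04:41 = 1357 seconds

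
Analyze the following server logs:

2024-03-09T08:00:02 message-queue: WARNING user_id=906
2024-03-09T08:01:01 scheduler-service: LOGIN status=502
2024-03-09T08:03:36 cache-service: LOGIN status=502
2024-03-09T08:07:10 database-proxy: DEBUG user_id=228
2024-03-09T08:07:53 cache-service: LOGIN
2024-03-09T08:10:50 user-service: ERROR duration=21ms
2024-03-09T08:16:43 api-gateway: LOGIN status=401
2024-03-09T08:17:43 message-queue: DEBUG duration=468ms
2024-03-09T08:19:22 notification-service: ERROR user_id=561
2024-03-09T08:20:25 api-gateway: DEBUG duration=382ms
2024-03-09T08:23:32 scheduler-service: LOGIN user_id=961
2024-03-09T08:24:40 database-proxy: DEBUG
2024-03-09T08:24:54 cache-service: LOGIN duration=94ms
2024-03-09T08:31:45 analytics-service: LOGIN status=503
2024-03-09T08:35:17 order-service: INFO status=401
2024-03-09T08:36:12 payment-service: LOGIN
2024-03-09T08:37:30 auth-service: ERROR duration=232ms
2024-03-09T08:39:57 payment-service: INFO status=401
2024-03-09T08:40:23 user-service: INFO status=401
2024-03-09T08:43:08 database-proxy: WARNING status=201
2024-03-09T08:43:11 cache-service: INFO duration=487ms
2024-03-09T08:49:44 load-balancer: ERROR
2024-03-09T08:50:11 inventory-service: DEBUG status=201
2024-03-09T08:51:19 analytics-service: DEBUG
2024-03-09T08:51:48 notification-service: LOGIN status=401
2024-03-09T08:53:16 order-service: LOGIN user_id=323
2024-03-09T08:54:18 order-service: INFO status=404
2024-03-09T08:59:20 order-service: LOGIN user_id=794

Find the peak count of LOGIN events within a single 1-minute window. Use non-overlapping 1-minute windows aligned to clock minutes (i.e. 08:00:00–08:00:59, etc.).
1

To find the burst window:

1. Divide the log period into non-overlapping 1-minute windows starting at 08:00
2. Count LOGIN events in each window
3. Find the window with maximum count
4. Maximum events in a window: 1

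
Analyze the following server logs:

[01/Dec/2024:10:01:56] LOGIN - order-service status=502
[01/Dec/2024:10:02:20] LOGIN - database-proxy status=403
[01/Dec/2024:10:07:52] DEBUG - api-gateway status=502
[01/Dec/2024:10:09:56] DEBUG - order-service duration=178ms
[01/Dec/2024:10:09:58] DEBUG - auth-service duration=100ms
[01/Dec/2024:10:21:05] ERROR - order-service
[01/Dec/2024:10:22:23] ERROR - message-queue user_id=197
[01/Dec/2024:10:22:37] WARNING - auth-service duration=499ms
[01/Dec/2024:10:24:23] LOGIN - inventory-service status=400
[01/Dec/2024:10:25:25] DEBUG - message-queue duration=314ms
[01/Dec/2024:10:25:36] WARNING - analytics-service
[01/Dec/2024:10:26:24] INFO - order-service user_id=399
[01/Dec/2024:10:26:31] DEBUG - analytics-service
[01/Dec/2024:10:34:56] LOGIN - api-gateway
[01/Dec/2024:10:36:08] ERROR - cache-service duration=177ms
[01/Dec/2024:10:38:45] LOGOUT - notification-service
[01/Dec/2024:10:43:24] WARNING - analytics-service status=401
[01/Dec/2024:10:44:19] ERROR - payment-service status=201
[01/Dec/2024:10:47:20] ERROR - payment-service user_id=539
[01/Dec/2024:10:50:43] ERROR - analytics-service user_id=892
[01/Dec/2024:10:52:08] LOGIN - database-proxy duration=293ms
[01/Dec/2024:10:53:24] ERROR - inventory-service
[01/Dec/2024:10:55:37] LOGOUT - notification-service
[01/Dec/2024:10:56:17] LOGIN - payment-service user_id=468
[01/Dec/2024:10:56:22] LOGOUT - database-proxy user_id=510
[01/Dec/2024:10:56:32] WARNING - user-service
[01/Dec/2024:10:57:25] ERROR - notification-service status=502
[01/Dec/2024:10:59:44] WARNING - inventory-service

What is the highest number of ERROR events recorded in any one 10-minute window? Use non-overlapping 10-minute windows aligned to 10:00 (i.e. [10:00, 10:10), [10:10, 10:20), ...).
3

To find the burst window:

1. Divide the log period into non-overlapping 10-minute windows starting at 10:00
2. Count ERROR events in each window
3. Find the window with maximum count
4. Maximum events in a window: 3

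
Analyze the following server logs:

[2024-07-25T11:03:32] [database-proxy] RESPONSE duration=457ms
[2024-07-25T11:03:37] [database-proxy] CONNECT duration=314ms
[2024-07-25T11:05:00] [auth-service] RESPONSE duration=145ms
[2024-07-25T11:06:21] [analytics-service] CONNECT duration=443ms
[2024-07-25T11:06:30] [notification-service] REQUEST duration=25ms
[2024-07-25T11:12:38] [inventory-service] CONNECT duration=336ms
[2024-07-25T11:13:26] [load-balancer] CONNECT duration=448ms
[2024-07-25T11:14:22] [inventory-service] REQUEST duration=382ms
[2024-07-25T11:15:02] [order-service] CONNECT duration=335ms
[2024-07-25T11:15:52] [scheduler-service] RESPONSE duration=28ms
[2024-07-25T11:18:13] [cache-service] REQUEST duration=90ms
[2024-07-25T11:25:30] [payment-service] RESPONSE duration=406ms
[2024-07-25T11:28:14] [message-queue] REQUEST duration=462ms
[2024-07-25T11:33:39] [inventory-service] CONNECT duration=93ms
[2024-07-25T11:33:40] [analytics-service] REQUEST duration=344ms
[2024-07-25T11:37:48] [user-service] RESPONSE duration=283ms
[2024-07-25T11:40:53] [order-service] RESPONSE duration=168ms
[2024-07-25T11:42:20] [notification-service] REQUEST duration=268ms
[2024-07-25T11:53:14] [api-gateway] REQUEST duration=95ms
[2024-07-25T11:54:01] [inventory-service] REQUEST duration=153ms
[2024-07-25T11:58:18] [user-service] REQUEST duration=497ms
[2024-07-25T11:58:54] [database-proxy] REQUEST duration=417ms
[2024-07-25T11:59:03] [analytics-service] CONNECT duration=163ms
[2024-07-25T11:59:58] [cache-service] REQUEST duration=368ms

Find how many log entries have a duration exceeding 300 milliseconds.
13

To count timeouts:

1. Threshold: 300ms
2. Extract duration from each log entry
3. Count entries where duration > 300
4. Timeout count: 13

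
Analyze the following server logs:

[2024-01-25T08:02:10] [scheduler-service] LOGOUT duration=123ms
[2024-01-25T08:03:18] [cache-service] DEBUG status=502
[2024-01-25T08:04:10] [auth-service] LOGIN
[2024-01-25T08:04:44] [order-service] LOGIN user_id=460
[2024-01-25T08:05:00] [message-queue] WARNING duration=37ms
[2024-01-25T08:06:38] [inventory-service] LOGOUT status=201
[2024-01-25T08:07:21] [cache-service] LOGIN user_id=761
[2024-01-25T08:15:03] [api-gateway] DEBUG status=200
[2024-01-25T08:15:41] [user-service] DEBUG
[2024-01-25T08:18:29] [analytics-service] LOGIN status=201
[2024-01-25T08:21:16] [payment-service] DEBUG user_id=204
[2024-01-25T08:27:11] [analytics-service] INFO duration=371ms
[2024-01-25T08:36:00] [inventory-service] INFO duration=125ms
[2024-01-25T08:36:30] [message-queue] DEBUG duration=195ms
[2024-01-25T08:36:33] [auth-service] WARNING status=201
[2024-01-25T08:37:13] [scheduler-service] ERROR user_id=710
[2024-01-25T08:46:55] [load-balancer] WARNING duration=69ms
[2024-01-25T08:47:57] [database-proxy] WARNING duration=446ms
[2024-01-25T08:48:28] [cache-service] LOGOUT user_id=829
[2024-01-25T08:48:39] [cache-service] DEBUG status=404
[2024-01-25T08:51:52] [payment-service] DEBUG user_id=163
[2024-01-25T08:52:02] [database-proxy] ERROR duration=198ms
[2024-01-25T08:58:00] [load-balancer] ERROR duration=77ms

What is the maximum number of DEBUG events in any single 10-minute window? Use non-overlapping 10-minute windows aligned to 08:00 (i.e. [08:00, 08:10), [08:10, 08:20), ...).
2

To find the burst window:

1. Divide the log period into non-overlapping 10-minute windows starting at 08:00
2. Count DEBUG events in each window
3. Find the window with maximum count
4. Maximum events in a window: 2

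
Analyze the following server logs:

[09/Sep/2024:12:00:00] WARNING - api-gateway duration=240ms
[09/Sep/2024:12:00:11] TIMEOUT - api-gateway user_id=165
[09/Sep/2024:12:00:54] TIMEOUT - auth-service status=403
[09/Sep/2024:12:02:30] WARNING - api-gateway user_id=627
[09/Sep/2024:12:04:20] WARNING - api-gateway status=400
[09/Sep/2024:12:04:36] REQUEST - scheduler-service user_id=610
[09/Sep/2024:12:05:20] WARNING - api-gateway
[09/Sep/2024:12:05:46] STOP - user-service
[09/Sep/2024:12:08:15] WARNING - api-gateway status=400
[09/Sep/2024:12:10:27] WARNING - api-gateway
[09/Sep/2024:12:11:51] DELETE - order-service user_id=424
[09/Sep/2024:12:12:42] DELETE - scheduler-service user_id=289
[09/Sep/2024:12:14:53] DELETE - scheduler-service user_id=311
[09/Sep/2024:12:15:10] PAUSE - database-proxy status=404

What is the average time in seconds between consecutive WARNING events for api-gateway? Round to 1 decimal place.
125.4

To calculate average interval:

1. Find all WARNING events for api-gateway in order
2. Calculate time gaps between consecutive events
3. Compute mean of gaps: 627 / 5 = 125.4 seconds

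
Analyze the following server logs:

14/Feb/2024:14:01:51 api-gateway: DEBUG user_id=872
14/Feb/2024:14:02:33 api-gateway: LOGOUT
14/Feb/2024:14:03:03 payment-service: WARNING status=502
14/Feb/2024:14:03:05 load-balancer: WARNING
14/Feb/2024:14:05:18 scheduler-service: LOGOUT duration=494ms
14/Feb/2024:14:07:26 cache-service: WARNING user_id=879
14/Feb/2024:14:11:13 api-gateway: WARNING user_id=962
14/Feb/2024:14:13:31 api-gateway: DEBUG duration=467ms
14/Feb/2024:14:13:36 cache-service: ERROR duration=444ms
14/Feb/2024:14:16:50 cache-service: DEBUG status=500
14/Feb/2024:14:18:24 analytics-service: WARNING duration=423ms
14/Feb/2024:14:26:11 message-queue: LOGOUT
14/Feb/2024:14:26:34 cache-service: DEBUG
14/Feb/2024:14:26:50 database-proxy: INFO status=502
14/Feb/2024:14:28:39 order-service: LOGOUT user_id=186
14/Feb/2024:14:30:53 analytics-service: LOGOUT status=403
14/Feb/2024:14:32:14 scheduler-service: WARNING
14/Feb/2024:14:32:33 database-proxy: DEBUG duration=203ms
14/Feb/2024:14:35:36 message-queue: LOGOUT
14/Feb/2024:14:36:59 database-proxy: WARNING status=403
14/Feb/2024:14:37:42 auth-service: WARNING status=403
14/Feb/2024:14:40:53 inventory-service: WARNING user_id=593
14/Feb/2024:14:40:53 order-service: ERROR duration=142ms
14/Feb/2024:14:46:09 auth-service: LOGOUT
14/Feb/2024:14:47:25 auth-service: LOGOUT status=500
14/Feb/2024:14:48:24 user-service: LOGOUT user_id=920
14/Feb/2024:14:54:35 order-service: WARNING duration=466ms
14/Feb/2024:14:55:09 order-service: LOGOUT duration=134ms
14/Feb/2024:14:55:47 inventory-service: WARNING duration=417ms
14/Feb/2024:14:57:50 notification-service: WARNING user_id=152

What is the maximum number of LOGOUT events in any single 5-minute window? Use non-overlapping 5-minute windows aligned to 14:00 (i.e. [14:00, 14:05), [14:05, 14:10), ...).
3

To find the burst window:

1. Divide the log period into non-overlapping 5-minute windows starting at 14:00
2. Count LOGOUT events in each window
3. Find the window with maximum count
4. Maximum events in a window: 3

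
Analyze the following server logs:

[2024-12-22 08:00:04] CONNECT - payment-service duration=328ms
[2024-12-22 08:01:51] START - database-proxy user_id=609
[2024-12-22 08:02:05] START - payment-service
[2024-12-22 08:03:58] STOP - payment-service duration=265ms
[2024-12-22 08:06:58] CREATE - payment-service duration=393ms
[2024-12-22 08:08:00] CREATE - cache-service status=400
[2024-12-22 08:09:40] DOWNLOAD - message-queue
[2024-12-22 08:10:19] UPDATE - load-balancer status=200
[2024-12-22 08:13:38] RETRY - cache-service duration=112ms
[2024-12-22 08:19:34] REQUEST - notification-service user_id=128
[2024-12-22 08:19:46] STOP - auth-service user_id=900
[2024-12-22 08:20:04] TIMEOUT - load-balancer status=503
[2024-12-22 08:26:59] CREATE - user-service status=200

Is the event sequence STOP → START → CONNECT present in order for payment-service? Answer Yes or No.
No

To verify sequence order:

1. Find all events in sequence STOP → START → CONNECT for payment-service
2. Extract their timestamps
3. Check if timestamps are in ascending order
4. Result: No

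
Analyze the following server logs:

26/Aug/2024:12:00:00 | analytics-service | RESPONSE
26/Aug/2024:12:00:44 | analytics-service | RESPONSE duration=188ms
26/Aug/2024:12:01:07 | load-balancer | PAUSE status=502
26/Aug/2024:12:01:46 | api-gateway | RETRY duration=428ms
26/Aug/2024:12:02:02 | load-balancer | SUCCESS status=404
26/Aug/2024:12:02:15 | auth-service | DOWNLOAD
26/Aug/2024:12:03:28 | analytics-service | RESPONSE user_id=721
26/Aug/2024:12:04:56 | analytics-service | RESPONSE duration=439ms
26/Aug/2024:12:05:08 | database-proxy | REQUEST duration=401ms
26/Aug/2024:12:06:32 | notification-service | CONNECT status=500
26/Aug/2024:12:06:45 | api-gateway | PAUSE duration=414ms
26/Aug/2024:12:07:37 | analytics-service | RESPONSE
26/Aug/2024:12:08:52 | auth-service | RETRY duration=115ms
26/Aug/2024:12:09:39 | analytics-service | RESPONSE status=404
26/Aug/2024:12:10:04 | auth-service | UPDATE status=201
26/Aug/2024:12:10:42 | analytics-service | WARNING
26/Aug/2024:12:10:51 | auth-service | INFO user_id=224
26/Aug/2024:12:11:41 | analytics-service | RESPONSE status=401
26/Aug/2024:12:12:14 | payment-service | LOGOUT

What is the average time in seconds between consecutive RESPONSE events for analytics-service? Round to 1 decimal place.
116.8

To calculate average interval:

1. Find all RESPONSE events for analytics-service in order
2. Calculate time gaps between consecutive events
3. Compute mean of gaps: 701 / 6 = 116.8 seconds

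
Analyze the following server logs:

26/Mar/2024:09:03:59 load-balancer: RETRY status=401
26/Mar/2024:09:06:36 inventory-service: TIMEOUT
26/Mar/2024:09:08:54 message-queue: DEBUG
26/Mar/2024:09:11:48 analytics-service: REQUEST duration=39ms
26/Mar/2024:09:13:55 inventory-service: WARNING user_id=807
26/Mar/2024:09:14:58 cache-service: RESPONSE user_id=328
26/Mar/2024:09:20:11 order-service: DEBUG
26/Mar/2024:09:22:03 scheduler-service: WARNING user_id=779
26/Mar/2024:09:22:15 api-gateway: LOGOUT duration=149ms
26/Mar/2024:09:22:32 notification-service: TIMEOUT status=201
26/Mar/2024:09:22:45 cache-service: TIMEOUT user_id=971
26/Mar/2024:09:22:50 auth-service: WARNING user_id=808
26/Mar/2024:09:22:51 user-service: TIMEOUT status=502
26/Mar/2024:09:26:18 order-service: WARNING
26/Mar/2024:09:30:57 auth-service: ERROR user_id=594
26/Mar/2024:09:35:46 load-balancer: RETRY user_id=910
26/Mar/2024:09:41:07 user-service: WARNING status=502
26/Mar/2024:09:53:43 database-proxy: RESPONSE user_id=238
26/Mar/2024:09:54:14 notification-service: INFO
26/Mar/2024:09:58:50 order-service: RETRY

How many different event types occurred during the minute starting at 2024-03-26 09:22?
3

To count unique event types:

1. Filter events in the minute starting at 2024-03-26 09:22
2. Extract event types from matching entries
3. Count unique types: 3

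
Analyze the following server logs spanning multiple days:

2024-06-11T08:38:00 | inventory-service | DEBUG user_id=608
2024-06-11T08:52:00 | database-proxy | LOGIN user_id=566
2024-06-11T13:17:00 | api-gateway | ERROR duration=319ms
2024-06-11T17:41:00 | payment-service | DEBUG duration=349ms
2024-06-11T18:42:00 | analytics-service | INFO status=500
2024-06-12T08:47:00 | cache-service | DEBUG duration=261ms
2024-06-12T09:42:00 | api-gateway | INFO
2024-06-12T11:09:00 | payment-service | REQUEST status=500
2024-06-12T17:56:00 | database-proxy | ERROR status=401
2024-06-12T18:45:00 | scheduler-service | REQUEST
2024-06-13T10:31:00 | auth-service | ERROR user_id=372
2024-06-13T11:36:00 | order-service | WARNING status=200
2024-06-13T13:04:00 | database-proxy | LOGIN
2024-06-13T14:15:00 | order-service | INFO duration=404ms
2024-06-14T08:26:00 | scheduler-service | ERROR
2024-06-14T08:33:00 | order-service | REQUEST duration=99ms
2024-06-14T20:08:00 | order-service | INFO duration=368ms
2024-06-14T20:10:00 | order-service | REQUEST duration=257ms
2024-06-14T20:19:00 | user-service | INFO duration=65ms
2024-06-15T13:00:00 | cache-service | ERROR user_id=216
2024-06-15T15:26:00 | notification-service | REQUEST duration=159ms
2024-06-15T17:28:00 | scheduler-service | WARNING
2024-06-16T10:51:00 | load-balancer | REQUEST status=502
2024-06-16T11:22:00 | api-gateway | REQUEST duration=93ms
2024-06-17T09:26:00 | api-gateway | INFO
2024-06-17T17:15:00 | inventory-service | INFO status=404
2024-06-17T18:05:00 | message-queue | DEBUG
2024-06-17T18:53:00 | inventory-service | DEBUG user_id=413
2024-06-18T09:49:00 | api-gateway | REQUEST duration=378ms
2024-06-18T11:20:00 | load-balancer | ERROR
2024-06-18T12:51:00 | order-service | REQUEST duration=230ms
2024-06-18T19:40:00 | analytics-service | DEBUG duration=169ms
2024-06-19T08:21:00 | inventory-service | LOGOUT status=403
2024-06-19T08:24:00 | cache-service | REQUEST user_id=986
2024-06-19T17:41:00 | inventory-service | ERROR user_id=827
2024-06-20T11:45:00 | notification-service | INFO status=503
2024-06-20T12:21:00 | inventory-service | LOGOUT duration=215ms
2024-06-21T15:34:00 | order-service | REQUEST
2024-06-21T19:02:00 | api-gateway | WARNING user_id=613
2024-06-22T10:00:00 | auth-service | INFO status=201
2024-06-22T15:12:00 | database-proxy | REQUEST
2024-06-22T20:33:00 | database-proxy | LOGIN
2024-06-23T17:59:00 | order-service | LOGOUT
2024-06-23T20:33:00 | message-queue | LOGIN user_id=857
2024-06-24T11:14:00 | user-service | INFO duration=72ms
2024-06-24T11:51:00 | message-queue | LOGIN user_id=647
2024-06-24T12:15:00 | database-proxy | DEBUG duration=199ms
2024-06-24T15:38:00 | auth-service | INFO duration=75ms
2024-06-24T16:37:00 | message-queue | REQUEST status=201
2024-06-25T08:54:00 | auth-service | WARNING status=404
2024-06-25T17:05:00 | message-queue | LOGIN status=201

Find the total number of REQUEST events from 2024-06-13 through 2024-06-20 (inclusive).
8

To filter by date range:

1. Date range: 2024-06-13 through 2024-06-20, both dates inclusive
2. Filter for REQUEST events whose date falls in this range
3. Count matching events: 8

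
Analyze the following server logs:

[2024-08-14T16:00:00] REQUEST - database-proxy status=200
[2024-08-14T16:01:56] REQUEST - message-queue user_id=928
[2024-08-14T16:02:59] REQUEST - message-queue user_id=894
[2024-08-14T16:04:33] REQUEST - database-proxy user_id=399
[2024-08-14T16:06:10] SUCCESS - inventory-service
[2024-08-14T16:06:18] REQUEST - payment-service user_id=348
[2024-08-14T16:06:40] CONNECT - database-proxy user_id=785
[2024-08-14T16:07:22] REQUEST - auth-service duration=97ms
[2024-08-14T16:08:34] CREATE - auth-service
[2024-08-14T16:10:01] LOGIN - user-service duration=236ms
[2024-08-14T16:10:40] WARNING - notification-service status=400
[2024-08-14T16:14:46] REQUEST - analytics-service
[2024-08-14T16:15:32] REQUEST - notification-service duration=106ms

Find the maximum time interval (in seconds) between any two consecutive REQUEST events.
444

To find the longest gap:

1. Extract all REQUEST events in chronological order
2. Calculate time differences between consecutive events
3. Find the maximum difference
4. Longest gap: 444 seconds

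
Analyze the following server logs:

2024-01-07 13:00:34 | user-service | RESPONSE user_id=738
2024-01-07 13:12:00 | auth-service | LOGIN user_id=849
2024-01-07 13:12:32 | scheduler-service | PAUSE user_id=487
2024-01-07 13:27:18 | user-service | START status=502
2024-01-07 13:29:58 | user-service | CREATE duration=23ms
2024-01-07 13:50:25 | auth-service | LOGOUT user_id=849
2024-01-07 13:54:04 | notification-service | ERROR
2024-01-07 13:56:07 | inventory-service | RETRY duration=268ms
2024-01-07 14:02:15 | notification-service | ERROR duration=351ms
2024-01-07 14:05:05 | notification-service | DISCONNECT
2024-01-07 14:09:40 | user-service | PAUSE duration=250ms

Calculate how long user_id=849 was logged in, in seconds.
2305

To calculate session duration:

1. Find LOGIN event for user_id=849: 2024-01-07 13:12:00
2. Find LOGOUT event for user_id=849: 2024-01-07 13:50:25
3. Session duration: 2024-01-07 13:50:25 - 2024-01-07 13:12:00 = 2305 seconds (38 minutes)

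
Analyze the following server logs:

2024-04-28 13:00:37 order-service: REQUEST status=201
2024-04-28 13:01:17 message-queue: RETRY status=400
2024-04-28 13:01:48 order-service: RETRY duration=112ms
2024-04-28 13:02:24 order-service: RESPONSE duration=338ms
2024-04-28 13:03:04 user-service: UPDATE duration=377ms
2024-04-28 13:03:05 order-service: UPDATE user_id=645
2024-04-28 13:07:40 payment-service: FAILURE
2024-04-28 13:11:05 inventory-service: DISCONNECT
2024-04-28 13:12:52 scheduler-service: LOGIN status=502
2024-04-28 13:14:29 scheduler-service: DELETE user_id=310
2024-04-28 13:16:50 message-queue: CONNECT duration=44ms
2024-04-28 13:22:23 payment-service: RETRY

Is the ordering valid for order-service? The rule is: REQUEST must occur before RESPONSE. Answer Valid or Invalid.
Valid

To validate ordering:

1. Required order: REQUEST → RESPONSE
2. Rule: REQUEST must occur before RESPONSE
3. Check actual order of events for order-service
4. Result: Valid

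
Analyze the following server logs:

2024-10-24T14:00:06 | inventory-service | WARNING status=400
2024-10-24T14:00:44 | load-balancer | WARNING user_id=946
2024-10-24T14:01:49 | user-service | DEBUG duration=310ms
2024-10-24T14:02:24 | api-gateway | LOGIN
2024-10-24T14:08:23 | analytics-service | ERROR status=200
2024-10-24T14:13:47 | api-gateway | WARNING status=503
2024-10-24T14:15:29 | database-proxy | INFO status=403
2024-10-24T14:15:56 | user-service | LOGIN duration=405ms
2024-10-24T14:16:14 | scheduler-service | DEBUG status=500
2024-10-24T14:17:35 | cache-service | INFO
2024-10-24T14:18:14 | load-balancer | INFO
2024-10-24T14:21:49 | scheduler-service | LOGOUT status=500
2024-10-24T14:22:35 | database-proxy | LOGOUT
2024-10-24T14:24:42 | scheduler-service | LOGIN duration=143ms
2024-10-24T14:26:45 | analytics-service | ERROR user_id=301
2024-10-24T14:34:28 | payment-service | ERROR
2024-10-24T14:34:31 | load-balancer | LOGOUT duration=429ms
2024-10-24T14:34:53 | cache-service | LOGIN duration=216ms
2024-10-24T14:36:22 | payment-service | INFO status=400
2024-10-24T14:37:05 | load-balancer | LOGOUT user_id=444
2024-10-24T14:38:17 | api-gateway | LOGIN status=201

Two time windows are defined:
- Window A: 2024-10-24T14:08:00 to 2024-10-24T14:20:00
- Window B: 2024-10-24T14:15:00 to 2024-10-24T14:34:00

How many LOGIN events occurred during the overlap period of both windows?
1

To find overlap events:

1. Window A: 2024-10-24T14:08:00 to 2024-10-24T14:20:00
2. Window B: 2024-10-24T14:15:00 to 2024-10-24T14:34:00
3. Overlap period: 2024-10-24T14:15:00 to 2024-10-24T14:20:00
4. Count LOGIN events in overlap: 1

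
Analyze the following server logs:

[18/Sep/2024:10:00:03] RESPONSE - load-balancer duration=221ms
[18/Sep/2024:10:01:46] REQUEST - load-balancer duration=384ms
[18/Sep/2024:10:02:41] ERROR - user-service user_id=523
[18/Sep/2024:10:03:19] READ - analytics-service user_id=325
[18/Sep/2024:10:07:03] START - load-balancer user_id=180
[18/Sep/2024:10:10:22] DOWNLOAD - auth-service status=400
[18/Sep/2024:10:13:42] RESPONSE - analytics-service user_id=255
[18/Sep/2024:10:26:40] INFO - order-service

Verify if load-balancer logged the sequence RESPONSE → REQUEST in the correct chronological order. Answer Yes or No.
Yes

To verify sequence order:

1. Find all events in sequence RESPONSE → REQUEST for load-balancer
2. Extract their timestamps
3. Check if timestamps are in ascending order
4. Result: Yes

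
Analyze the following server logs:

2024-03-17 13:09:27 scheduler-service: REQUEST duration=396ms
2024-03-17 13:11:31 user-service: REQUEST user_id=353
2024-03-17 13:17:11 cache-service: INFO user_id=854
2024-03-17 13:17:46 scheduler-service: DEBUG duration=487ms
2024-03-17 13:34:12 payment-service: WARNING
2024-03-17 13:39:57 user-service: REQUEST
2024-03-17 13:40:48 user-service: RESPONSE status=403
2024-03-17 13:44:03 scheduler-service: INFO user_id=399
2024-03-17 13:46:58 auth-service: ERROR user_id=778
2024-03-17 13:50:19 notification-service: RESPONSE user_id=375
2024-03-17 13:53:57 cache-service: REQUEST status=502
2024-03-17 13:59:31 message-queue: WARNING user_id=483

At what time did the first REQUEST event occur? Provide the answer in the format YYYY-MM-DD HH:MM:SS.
2024-03-17 13:09:27

To find the first event:

1. Filter for all REQUEST events
2. Sort by timestamp
3. Select the first one
4. Timestamp: 2024-03-17 13:09:27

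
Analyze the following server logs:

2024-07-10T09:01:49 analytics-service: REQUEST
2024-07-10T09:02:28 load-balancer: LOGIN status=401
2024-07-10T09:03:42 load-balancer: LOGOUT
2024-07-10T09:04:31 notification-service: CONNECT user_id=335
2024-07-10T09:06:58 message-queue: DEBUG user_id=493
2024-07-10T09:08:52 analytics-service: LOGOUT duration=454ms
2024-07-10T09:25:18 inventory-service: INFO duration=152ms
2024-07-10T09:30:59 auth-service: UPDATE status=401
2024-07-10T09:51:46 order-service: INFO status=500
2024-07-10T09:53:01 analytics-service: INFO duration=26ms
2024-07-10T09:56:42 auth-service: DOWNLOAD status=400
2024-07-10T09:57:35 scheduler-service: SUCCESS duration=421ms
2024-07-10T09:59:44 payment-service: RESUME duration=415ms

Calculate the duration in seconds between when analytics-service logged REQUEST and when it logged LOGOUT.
423

To find the time between events:

1. Locate the first REQUEST event for analytics-service: 2024-07-10T09:01:49
2. Locate the first LOGOUT event for analytics-service: 2024-07-10T09:08:52
3. Calculate the difference: 2024-07-10T09:08:52 - 2024-07-10T09:01:49 = 423 seconds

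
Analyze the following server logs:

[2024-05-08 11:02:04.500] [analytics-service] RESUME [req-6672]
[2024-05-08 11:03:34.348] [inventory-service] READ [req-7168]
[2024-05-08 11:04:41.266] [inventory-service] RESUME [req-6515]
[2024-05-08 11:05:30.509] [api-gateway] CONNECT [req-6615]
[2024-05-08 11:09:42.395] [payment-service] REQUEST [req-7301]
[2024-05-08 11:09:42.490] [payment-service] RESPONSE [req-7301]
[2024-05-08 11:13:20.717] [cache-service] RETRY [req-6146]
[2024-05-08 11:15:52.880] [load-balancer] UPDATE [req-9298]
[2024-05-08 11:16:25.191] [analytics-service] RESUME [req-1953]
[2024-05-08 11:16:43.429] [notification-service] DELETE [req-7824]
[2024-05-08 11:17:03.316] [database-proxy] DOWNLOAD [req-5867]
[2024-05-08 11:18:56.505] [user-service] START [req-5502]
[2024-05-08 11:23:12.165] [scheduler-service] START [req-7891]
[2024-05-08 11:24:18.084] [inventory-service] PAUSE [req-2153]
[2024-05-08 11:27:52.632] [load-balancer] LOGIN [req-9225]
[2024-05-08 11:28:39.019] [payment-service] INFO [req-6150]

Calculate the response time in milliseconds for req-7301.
95

To calculate latency:

1. Find REQUEST with id req-7301: 2024-05-08 11:09:42.395
2. Find RESPONSE with id req-7301: 2024-05-08 11:09:42.490
3. Latency: 2024-05-08 11:09:42.490 - 2024-05-08 11:09:42.395 = 95ms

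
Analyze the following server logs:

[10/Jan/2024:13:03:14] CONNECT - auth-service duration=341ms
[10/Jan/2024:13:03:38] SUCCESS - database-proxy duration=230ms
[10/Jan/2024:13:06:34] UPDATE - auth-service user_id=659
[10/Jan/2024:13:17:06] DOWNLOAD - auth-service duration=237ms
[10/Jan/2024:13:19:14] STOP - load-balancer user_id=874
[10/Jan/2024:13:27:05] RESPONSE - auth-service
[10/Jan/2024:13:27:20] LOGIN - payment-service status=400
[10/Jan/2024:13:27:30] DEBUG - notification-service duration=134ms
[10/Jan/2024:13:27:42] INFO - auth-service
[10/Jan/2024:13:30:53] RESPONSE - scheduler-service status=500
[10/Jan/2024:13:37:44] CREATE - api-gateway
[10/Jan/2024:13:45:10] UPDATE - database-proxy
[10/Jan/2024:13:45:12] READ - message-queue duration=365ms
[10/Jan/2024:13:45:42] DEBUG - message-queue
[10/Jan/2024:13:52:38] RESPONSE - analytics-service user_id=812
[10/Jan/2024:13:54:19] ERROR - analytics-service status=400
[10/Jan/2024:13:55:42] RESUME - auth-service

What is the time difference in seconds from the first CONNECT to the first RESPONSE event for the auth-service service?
1431

To find the time between events:

1. Locate the first CONNECT event for auth-service: 10/Jan/2024:13:03:14
2. Locate the first RESPONSE event for auth-service: 10/Jan/2024:13:27:05
3. Calculate the difference: 10/Jan/2024:13:27:05 - 10/Jan/2024:13:03:14 = 1431 seconds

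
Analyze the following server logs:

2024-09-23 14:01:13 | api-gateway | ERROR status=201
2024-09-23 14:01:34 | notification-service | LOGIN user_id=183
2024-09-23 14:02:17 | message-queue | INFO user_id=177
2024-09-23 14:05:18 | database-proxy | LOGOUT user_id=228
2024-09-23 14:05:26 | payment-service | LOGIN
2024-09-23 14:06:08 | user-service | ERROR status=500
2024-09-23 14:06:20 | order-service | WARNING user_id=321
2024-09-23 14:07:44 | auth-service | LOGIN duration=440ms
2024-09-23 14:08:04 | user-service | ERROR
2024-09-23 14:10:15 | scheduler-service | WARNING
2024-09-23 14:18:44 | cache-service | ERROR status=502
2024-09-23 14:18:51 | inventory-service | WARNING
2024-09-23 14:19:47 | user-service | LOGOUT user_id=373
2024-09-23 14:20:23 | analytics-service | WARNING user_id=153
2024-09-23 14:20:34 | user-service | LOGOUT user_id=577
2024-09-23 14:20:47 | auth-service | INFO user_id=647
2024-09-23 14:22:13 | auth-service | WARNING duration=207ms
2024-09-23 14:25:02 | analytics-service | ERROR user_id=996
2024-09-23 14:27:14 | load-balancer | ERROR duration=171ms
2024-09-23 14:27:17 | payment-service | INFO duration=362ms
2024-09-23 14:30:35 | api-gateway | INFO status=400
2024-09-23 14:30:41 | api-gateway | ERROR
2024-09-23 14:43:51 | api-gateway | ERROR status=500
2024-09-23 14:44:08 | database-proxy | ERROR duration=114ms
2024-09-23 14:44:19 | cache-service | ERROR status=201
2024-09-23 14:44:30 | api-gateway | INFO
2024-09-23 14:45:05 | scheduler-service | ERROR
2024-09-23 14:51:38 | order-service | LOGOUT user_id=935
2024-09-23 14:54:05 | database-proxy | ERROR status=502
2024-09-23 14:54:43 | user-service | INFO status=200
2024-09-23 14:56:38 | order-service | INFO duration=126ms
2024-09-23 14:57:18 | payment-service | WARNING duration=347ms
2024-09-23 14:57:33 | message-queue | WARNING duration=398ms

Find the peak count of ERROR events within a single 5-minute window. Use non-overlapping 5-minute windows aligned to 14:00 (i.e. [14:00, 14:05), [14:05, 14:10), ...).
3

To find the burst window:

1. Divide the log period into non-overlapping 5-minute windows starting at 14:00
2. Count ERROR events in each window
3. Find the window with maximum count
4. Maximum events in a window: 3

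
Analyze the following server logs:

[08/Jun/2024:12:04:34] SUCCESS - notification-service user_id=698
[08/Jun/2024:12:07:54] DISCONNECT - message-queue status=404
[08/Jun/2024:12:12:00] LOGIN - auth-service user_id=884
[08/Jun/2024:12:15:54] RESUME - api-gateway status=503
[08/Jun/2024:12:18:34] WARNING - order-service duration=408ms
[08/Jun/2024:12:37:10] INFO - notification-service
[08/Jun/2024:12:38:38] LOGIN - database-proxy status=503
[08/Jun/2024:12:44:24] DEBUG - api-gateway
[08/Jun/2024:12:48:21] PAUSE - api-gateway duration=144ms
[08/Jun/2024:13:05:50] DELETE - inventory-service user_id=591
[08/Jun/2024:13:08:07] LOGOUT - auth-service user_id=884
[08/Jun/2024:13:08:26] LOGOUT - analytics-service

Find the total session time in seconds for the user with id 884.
3367

To calculate session duration:

1. Find LOGIN event for user_id=884: 08/Jun/2024:12:12:00
2. Find LOGOUT event for user_id=884: 08/Jun/2024:13:08:07
3. Session duration: 08/Jun/2024:13:08:07 - 08/Jun/2024:12:12:00 = 3367 seconds (56 minutes)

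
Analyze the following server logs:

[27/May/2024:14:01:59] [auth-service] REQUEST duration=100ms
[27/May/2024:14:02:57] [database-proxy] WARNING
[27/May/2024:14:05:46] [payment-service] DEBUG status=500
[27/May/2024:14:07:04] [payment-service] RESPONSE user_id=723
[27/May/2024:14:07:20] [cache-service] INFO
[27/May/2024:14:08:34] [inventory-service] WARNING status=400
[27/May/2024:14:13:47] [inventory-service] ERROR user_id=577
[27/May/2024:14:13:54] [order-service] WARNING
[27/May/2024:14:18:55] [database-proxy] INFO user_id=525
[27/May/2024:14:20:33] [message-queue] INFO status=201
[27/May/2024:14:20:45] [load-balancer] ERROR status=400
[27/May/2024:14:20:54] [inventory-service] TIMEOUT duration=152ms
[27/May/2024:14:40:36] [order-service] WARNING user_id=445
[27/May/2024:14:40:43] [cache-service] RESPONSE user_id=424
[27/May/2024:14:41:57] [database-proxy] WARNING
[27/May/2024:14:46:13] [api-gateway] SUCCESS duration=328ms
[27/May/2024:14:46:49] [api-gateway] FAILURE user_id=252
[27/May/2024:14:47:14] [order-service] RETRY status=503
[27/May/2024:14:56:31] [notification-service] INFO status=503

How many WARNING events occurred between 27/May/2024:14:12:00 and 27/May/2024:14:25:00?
1

To count events in the time window:

1. Window boundaries: 27/May/2024:14:12:00 to 27/May/2024:14:25:00
2. Filter for WARNING events within this window
3. Count matching events: 1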